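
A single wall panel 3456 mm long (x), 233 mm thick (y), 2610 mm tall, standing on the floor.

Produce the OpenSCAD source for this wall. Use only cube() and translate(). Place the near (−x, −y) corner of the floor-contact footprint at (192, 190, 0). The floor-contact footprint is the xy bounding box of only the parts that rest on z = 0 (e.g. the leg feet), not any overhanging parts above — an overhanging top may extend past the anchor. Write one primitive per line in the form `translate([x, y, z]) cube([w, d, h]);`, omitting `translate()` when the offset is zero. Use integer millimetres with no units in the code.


translate([192, 190, 0]) cube([3456, 233, 2610]);


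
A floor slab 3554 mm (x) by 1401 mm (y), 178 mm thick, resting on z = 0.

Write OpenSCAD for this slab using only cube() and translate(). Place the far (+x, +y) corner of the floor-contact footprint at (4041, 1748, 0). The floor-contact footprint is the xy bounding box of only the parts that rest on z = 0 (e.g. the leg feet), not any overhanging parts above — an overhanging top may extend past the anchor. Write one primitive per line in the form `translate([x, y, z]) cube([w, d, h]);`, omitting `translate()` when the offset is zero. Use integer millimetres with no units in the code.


translate([487, 347, 0]) cube([3554, 1401, 178]);


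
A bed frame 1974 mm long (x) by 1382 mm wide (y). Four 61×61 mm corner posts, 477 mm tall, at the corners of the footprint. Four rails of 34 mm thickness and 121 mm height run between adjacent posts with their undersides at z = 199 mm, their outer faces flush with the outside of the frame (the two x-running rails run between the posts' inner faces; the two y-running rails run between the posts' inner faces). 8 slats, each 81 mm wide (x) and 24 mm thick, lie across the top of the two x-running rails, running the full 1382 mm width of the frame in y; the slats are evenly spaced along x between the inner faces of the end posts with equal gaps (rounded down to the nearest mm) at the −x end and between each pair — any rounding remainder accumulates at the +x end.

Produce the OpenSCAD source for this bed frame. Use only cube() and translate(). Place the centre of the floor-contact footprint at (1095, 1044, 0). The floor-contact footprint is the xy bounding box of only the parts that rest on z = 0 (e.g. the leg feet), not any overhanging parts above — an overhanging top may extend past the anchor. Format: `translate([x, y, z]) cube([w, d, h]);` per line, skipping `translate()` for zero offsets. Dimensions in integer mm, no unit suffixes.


translate([108, 353, 0]) cube([61, 61, 477]);
translate([108, 1674, 0]) cube([61, 61, 477]);
translate([2021, 353, 0]) cube([61, 61, 477]);
translate([2021, 1674, 0]) cube([61, 61, 477]);
translate([169, 353, 199]) cube([1852, 34, 121]);
translate([169, 1701, 199]) cube([1852, 34, 121]);
translate([108, 414, 199]) cube([34, 1260, 121]);
translate([2048, 414, 199]) cube([34, 1260, 121]);
translate([302, 353, 320]) cube([81, 1382, 24]);
translate([516, 353, 320]) cube([81, 1382, 24]);
translate([730, 353, 320]) cube([81, 1382, 24]);
translate([944, 353, 320]) cube([81, 1382, 24]);
translate([1158, 353, 320]) cube([81, 1382, 24]);
translate([1372, 353, 320]) cube([81, 1382, 24]);
translate([1586, 353, 320]) cube([81, 1382, 24]);
translate([1800, 353, 320]) cube([81, 1382, 24]);


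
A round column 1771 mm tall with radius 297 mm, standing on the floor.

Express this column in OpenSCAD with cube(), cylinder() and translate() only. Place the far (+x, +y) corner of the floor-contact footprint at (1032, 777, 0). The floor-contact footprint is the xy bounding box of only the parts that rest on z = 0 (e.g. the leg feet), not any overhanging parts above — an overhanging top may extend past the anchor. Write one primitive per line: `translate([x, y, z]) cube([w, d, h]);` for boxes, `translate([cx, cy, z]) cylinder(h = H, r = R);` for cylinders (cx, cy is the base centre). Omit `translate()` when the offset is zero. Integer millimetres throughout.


translate([735, 480, 0]) cylinder(h = 1771, r = 297);


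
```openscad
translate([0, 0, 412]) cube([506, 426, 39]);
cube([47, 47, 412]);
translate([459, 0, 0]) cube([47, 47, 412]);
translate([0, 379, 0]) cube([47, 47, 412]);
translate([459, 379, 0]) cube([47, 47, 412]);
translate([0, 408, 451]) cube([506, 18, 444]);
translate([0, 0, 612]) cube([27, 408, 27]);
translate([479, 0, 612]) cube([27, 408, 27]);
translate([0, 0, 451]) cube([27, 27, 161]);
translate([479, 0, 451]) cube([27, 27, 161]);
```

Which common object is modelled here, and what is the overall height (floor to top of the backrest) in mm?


A chair. The overall height is 895 mm.

A slab on four corner posts with a tall panel at the back — a chair. The seat slab sits at z = 412 with thickness 39, and the 444 mm backrest starts at the seat top, so the overall height is 412 + 39 + 444 = 895 mm.


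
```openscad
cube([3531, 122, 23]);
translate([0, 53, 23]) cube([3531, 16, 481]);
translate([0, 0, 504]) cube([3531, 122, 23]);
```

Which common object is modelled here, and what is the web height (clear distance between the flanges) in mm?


An I-beam. The web height is 481 mm.

Two wide flanges with a thin centred web — an I-beam. Overall 527 mm minus two 23 mm flanges gives a web of 527 − 2·23 = 481 mm.


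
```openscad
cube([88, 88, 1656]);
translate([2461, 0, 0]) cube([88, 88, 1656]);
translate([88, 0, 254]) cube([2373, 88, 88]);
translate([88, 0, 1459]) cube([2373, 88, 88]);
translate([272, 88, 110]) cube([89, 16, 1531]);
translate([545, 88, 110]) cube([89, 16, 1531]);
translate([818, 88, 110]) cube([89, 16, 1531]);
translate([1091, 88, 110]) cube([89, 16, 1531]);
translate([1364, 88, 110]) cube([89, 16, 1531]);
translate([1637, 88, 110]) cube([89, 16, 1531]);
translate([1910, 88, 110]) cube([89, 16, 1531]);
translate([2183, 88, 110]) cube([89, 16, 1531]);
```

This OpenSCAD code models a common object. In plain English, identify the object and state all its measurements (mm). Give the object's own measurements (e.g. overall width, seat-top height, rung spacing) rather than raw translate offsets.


A fence section. Two 88×88 mm posts, 1656 mm tall, stand on the floor with a clear span of 2373 mm between their inner faces. Two horizontal rails of 88×88 mm section span the gap between the posts with their undersides at z = 254 mm and z = 1459 mm, flush with the posts' −y face. 8 pickets, each 89 mm wide, 16 mm thick and 1531 mm tall, are fixed to the +y face of the rails with their bottoms at z = 110 mm, spaced across the span with a 184 mm gap after the −x post and between neighbouring pickets, with 189 mm left before the +x post.


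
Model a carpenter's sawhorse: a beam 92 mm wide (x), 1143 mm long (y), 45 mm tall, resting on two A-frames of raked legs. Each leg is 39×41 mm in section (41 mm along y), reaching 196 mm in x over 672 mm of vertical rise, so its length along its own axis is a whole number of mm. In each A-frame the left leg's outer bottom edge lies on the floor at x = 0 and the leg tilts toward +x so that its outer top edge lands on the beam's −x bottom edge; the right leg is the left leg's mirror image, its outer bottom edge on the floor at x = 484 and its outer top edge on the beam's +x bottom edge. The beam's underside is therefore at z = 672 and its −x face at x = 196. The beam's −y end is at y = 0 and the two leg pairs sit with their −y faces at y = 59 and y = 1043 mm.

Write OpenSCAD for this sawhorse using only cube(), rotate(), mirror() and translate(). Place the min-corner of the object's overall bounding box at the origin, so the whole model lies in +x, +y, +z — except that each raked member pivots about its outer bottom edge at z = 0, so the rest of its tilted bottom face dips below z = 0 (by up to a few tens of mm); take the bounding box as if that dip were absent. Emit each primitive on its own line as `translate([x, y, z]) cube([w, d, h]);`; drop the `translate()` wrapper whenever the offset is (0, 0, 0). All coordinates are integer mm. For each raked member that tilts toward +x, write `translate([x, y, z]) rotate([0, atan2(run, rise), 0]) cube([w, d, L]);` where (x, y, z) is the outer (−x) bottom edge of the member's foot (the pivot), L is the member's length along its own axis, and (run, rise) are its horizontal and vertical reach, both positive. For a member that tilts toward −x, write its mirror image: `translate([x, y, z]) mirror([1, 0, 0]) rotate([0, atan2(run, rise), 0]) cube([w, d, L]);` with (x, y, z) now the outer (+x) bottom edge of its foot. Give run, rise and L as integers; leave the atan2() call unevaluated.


// leg length = √(196² + 672²) = 700
// right-leg outer foot x = 2·196 + 92 = 484
// beam min-corner = (196, 0, 672)
translate([196, 0, 672]) cube([92, 1143, 45]);
translate([0, 59, 0]) rotate([0, atan2(196, 672), 0]) cube([39, 41, 700]);
translate([484, 59, 0]) mirror([1, 0, 0]) rotate([0, atan2(196, 672), 0]) cube([39, 41, 700]);
translate([0, 1043, 0]) rotate([0, atan2(196, 672), 0]) cube([39, 41, 700]);
translate([484, 1043, 0]) mirror([1, 0, 0]) rotate([0, atan2(196, 672), 0]) cube([39, 41, 700]);


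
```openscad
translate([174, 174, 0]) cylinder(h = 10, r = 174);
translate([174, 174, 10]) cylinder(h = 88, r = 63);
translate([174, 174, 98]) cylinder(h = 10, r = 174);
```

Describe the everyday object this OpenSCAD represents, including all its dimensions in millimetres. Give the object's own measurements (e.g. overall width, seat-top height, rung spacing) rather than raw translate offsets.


A spool: two coaxial disc flanges of radius 174 mm and thickness 10 mm, joined by a core cylinder of radius 63 mm and height 88 mm. The lower flange rests on z = 0 and the three cylinders share a vertical axis.


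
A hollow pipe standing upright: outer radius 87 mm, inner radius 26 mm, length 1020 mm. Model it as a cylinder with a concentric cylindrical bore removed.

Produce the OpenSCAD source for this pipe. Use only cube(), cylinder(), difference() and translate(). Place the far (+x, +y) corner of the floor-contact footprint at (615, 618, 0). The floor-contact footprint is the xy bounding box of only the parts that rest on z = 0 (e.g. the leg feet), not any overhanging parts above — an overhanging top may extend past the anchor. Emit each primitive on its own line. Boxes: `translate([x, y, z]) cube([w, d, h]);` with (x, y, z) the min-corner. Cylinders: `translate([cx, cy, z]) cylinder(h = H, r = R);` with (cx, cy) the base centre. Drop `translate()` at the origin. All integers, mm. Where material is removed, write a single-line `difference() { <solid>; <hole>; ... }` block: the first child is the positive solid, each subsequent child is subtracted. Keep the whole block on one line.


difference() { translate([528, 531, 0]) cylinder(h = 1020, r = 87); translate([528, 531, 0]) cylinder(h = 1020, r = 26); }


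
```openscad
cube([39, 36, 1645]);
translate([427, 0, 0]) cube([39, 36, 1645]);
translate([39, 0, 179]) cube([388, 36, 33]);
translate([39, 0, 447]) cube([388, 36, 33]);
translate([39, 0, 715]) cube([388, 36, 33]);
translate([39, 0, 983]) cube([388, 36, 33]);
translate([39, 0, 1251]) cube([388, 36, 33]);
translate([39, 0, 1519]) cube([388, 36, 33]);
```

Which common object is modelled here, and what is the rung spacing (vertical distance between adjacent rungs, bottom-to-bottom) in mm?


A ladder. The rung spacing is 268 mm.

Two tall 39×36 posts with 6 short bars between them — a ladder. Adjacent rungs sit at z = 179 and z = 447, so the spacing is 447 − 179 = 268 mm.


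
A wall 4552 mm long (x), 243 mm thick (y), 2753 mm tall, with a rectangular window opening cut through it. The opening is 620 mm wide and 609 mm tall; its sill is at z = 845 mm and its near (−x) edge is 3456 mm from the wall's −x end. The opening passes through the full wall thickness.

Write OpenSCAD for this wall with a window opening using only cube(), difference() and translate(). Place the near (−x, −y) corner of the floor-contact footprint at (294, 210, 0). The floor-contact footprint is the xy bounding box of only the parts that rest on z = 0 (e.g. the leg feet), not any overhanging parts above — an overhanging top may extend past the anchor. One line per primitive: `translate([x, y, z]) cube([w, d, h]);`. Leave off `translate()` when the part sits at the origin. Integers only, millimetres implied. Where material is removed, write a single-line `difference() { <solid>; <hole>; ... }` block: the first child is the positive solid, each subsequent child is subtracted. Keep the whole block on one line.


difference() { translate([294, 210, 0]) cube([4552, 243, 2753]); translate([3750, 210, 845]) cube([620, 243, 609]); }


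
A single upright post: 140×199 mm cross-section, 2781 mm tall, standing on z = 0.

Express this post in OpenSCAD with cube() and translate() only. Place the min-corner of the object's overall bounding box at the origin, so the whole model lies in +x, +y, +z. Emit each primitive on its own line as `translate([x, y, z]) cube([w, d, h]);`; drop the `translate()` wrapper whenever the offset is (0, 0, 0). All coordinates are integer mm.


cube([140, 199, 2781]);


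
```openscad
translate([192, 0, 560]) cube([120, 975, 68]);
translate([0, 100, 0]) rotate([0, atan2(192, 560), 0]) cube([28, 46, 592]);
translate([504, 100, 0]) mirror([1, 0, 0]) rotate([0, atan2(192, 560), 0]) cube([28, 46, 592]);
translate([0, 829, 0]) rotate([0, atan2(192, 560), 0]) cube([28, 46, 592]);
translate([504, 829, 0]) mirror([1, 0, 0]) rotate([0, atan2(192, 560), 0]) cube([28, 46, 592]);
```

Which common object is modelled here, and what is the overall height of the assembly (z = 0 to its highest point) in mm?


A sawhorse. The overall height is 628 mm.

A beam across two mirrored pairs of raked legs — a sawhorse. The beam's underside is at z = 560 (matching the legs' vertical rise in atan2(192, 560)) and the beam is 68 mm tall, so its top is at 560 + 68 = 628 mm. The raked legs top out at the beam's underside, so that is the highest point.


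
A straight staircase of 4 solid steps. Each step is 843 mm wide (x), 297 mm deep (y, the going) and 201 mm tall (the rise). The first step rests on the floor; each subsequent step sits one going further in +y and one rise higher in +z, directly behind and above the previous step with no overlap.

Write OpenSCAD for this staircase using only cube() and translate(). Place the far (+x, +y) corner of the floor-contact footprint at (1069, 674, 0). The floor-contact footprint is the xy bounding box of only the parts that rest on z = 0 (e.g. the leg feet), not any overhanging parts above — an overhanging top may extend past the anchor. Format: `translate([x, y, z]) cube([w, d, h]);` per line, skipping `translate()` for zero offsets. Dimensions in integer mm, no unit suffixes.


translate([226, 377, 0]) cube([843, 297, 201]);
translate([226, 674, 201]) cube([843, 297, 201]);
translate([226, 971, 402]) cube([843, 297, 201]);
translate([226, 1268, 603]) cube([843, 297, 201]);


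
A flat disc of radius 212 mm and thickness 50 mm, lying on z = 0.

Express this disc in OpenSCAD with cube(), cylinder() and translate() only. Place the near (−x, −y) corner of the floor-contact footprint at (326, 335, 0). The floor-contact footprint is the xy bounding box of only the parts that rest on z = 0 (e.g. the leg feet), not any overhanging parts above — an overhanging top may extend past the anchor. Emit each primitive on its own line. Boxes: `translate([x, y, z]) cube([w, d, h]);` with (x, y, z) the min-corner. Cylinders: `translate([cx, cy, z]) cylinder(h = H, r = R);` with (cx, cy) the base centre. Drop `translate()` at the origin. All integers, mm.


translate([538, 547, 0]) cylinder(h = 50, r = 212);


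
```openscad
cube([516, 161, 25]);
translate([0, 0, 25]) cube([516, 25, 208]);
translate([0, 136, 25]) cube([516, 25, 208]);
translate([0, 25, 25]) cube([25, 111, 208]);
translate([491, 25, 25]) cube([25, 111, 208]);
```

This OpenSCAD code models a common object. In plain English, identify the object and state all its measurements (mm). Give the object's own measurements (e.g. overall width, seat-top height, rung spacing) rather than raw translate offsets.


An open-topped rectangular box: outside dimensions 516×161×233 mm, with a uniform wall and base thickness of 25 mm. The base is a full 516×161 slab on the floor; four walls sit on top of the base. The front and back walls (the −y and +y sides) span the full width; the two side walls fit between them.


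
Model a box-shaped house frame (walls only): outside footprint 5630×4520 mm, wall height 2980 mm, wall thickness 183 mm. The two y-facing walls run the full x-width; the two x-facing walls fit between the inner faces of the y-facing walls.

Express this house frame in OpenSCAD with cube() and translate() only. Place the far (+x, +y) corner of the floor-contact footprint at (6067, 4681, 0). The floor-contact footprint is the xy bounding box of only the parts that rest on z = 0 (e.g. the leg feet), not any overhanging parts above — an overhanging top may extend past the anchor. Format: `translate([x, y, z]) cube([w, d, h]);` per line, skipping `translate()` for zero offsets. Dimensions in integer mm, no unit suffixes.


translate([437, 161, 0]) cube([5630, 183, 2980]);
translate([437, 4498, 0]) cube([5630, 183, 2980]);
translate([437, 344, 0]) cube([183, 4154, 2980]);
translate([5884, 344, 0]) cube([183, 4154, 2980]);


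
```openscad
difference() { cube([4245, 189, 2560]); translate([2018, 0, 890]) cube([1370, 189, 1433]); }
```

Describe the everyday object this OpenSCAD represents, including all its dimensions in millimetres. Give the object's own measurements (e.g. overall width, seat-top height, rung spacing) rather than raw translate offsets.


A wall 4245 mm long (x), 189 mm thick (y), 2560 mm tall, with a rectangular window opening cut through it. The opening is 1370 mm wide and 1433 mm tall; its sill is at z = 890 mm and its near (−x) edge is 2018 mm from the wall's −x end. The opening passes through the full wall thickness.


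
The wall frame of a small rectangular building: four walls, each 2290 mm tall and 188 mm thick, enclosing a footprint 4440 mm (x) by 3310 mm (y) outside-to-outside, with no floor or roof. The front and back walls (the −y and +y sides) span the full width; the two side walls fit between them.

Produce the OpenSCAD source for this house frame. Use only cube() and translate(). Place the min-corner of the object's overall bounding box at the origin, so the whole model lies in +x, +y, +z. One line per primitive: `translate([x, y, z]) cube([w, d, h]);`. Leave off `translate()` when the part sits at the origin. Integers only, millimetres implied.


cube([4440, 188, 2290]);
translate([0, 3122, 0]) cube([4440, 188, 2290]);
translate([0, 188, 0]) cube([188, 2934, 2290]);
translate([4252, 188, 0]) cube([188, 2934, 2290]);


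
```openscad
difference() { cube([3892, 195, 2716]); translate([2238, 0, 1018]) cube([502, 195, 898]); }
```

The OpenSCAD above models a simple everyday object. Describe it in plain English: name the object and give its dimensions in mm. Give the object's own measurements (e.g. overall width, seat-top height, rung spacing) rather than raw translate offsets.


A wall 3892 mm long (x), 195 mm thick (y), 2716 mm tall, with a rectangular window opening cut through it. The opening is 502 mm wide and 898 mm tall; its sill is at z = 1018 mm and its near (−x) edge is 2238 mm from the wall's −x end. The opening passes through the full wall thickness.


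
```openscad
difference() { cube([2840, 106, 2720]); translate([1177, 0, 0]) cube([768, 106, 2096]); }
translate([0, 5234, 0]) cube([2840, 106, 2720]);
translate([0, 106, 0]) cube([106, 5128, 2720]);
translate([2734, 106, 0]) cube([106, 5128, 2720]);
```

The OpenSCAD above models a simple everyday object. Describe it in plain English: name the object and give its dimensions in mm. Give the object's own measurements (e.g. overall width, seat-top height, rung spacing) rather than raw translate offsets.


A single room: four walls, each 2720 mm tall and 106 mm thick, enclosing an outside footprint 2840×5340 mm (x × y), no floor or roof. The front and back walls (−y and +y sides) run the full x-width; the side walls fit between their inner faces. A door opening 768 mm wide and 2096 mm tall is cut through the front wall from the floor up, its −x edge 1177 mm from the wall's −x end.


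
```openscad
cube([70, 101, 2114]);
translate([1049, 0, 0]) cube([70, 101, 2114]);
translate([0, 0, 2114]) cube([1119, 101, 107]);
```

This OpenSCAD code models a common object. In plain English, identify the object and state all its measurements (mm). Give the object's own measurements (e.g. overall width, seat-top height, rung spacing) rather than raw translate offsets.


A door frame. The clear opening is 979 mm wide and 2114 mm high. Two 70 mm wide jambs, 101 mm deep, stand either side of the opening from the floor to the top of the opening. A 107 mm thick head sits across the top of both jambs, spanning the full outside width of the frame.


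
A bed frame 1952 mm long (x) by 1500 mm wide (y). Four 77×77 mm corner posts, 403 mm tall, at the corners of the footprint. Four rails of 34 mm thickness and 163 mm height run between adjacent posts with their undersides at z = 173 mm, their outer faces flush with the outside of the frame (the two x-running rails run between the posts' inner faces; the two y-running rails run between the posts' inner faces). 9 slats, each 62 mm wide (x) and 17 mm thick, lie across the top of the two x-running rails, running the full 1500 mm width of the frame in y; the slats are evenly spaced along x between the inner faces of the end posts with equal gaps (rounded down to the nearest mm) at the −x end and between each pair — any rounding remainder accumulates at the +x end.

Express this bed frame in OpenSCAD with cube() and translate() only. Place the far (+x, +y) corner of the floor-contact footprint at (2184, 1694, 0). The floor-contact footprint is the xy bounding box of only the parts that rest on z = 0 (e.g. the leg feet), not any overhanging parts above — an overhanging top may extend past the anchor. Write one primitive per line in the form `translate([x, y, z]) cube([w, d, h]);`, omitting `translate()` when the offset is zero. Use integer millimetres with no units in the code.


translate([232, 194, 0]) cube([77, 77, 403]);
translate([232, 1617, 0]) cube([77, 77, 403]);
translate([2107, 194, 0]) cube([77, 77, 403]);
translate([2107, 1617, 0]) cube([77, 77, 403]);
translate([309, 194, 173]) cube([1798, 34, 163]);
translate([309, 1660, 173]) cube([1798, 34, 163]);
translate([232, 271, 173]) cube([34, 1346, 163]);
translate([2150, 271, 173]) cube([34, 1346, 163]);
translate([433, 194, 336]) cube([62, 1500, 17]);
translate([619, 194, 336]) cube([62, 1500, 17]);
translate([805, 194, 336]) cube([62, 1500, 17]);
translate([991, 194, 336]) cube([62, 1500, 17]);
translate([1177, 194, 336]) cube([62, 1500, 17]);
translate([1363, 194, 336]) cube([62, 1500, 17]);
translate([1549, 194, 336]) cube([62, 1500, 17]);
translate([1735, 194, 336]) cube([62, 1500, 17]);
translate([1921, 194, 336]) cube([62, 1500, 17]);


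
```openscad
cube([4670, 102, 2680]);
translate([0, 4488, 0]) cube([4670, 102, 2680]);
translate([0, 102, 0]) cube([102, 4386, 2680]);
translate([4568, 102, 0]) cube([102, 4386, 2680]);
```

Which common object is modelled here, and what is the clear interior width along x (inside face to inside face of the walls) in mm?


A house (or room) frame. The interior width is 4466 mm.

Four 2680 mm walls enclosing a rectangle with no floor or roof — a room or house frame. Outside width is 4670 mm and wall thickness is 102 mm, so the interior width is 4670 − 2 × 102 = 4466 mm.


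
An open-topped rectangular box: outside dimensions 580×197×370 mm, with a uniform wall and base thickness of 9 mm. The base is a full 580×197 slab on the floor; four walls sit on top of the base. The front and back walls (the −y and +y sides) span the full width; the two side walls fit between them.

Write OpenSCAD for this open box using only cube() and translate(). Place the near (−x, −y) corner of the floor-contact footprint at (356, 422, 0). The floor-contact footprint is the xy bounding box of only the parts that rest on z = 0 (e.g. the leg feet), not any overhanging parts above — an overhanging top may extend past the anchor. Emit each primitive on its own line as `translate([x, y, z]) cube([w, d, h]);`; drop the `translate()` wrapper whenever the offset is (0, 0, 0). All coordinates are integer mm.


translate([356, 422, 0]) cube([580, 197, 9]);
translate([356, 422, 9]) cube([580, 9, 361]);
translate([356, 610, 9]) cube([580, 9, 361]);
translate([356, 431, 9]) cube([9, 179, 361]);
translate([927, 431, 9]) cube([9, 179, 361]);


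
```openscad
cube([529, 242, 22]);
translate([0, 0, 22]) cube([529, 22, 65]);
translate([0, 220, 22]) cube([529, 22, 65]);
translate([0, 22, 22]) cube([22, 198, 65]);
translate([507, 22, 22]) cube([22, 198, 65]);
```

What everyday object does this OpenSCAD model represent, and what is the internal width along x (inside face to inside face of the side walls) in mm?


An open box. The internal width is 485 mm.

A 529×242 base slab with four walls standing on it — an open box. The base is 529 mm wide and the walls are 22 mm thick, so the internal width is 529 − 2 × 22 = 485 mm.


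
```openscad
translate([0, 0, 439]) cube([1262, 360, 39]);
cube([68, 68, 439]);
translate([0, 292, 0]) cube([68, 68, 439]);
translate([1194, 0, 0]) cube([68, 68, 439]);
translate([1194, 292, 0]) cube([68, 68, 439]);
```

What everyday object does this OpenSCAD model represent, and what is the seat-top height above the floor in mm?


A bench. The seat-top height is 478 mm.

A long slab on four corner posts — a bench. The slab sits at z = 439 with thickness 39, so the top is 439 + 39 = 478 mm.


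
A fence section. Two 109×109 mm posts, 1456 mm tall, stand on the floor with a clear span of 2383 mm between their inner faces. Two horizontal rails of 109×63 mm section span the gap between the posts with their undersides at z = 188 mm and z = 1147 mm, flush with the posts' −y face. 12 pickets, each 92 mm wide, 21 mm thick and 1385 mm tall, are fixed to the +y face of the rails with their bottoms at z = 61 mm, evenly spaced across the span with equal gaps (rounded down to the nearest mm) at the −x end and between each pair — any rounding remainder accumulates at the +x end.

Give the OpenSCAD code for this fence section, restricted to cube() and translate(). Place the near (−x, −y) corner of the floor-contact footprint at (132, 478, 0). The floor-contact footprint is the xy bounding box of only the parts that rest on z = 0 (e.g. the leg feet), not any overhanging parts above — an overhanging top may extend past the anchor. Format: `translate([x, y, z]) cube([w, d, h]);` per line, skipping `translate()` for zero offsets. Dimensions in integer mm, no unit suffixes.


translate([132, 478, 0]) cube([109, 109, 1456]);
translate([2624, 478, 0]) cube([109, 109, 1456]);
translate([241, 478, 188]) cube([2383, 109, 63]);
translate([241, 478, 1147]) cube([2383, 109, 63]);
translate([339, 587, 61]) cube([92, 21, 1385]);
translate([529, 587, 61]) cube([92, 21, 1385]);
translate([719, 587, 61]) cube([92, 21, 1385]);
translate([909, 587, 61]) cube([92, 21, 1385]);
translate([1099, 587, 61]) cube([92, 21, 1385]);
translate([1289, 587, 61]) cube([92, 21, 1385]);
translate([1479, 587, 61]) cube([92, 21, 1385]);
translate([1669, 587, 61]) cube([92, 21, 1385]);
translate([1859, 587, 61]) cube([92, 21, 1385]);
translate([2049, 587, 61]) cube([92, 21, 1385]);
translate([2239, 587, 61]) cube([92, 21, 1385]);
translate([2429, 587, 61]) cube([92, 21, 1385]);


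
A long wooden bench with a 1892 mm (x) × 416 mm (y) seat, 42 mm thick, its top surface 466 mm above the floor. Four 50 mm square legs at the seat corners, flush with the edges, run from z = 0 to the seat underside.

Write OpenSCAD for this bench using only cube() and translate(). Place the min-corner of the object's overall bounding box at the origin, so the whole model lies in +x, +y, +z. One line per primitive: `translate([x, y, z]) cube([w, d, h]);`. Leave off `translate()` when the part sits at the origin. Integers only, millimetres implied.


translate([0, 0, 424]) cube([1892, 416, 42]);
cube([50, 50, 424]);
translate([0, 366, 0]) cube([50, 50, 424]);
translate([1842, 0, 0]) cube([50, 50, 424]);
translate([1842, 366, 0]) cube([50, 50, 424]);


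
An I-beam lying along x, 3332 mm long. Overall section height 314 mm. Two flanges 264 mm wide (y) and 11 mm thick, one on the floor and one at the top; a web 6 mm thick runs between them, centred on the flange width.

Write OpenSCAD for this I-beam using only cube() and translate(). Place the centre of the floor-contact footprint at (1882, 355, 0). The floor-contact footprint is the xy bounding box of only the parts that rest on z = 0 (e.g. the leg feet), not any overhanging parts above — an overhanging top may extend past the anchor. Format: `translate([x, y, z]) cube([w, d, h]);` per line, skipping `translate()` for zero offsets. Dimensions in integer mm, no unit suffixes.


translate([216, 223, 0]) cube([3332, 264, 11]);
translate([216, 352, 11]) cube([3332, 6, 292]);
translate([216, 223, 303]) cube([3332, 264, 11]);


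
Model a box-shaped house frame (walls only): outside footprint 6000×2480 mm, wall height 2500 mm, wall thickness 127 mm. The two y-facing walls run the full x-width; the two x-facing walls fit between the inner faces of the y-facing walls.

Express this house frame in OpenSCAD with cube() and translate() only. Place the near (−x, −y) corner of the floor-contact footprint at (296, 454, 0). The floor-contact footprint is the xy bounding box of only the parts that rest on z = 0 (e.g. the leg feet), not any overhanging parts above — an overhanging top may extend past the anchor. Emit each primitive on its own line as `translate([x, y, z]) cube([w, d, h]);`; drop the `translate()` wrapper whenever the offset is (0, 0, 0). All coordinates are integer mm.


translate([296, 454, 0]) cube([6000, 127, 2500]);
translate([296, 2807, 0]) cube([6000, 127, 2500]);
translate([296, 581, 0]) cube([127, 2226, 2500]);
translate([6169, 581, 0]) cube([127, 2226, 2500]);


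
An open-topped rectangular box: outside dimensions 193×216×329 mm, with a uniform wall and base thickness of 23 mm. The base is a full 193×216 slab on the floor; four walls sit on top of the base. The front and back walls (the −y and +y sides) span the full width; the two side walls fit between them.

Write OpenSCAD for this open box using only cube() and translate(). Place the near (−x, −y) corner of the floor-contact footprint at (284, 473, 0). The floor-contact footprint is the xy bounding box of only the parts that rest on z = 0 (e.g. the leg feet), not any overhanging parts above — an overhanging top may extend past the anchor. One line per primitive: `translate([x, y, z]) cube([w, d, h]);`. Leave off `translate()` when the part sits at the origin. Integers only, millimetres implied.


translate([284, 473, 0]) cube([193, 216, 23]);
translate([284, 473, 23]) cube([193, 23, 306]);
translate([284, 666, 23]) cube([193, 23, 306]);
translate([284, 496, 23]) cube([23, 170, 306]);
translate([454, 496, 23]) cube([23, 170, 306]);


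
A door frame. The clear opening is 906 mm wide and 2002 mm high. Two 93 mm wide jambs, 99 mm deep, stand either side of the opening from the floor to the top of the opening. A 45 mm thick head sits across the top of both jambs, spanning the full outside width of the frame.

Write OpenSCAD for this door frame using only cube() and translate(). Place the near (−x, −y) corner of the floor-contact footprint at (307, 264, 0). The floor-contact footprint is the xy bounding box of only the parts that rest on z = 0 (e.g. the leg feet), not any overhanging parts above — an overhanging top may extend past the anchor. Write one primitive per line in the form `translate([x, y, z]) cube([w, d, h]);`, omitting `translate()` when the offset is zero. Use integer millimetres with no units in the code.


translate([307, 264, 0]) cube([93, 99, 2002]);
translate([1306, 264, 0]) cube([93, 99, 2002]);
translate([307, 264, 2002]) cube([1092, 99, 45]);


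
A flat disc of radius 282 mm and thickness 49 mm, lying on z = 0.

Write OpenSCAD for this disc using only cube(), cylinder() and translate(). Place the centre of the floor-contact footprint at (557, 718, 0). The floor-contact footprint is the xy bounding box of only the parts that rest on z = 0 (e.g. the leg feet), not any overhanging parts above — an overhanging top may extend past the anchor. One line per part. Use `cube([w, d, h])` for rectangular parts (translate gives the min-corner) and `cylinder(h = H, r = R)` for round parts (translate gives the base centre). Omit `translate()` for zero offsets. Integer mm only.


translate([557, 718, 0]) cylinder(h = 49, r = 282);


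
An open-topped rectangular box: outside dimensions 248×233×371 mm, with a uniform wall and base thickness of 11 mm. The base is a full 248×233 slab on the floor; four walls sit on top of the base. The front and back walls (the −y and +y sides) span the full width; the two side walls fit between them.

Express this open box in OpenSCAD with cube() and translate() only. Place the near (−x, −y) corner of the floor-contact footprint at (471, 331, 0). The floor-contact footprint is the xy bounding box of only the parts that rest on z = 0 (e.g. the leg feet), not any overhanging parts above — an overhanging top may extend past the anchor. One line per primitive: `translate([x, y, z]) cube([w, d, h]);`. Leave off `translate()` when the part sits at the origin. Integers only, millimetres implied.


translate([471, 331, 0]) cube([248, 233, 11]);
translate([471, 331, 11]) cube([248, 11, 360]);
translate([471, 553, 11]) cube([248, 11, 360]);
translate([471, 342, 11]) cube([11, 211, 360]);
translate([708, 342, 11]) cube([11, 211, 360]);


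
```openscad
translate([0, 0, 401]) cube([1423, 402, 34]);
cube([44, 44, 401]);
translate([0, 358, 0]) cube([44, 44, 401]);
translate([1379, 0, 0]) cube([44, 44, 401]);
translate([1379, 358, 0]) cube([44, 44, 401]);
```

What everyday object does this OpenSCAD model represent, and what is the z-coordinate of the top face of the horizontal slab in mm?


A bench. The seat-top height is 435 mm.

A long slab on four corner posts — a bench. The slab sits at z = 401 with thickness 34, so the top is 401 + 34 = 435 mm.


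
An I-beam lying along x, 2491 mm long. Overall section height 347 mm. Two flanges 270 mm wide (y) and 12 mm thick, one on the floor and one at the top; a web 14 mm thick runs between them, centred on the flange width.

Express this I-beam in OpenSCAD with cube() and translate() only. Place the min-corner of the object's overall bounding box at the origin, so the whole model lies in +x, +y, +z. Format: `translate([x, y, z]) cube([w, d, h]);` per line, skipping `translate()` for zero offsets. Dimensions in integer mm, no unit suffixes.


cube([2491, 270, 12]);
translate([0, 128, 12]) cube([2491, 14, 323]);
translate([0, 0, 335]) cube([2491, 270, 12]);


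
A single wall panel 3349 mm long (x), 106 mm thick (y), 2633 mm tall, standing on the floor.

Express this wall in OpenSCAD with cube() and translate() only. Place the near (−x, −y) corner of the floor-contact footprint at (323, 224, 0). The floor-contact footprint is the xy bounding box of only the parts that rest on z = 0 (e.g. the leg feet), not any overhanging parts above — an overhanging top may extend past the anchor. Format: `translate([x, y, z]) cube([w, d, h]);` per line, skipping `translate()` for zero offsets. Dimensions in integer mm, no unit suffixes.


translate([323, 224, 0]) cube([3349, 106, 2633]);


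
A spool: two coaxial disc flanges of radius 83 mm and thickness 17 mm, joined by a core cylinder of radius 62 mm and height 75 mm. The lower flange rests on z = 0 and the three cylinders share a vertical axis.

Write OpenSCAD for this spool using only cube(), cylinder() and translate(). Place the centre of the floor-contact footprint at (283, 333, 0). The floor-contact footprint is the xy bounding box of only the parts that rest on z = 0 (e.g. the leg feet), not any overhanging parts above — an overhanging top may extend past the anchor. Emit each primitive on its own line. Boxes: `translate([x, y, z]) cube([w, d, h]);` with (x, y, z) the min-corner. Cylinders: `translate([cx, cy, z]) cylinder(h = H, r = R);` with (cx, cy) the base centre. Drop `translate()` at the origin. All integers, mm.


translate([283, 333, 0]) cylinder(h = 17, r = 83);
translate([283, 333, 17]) cylinder(h = 75, r = 62);
translate([283, 333, 92]) cylinder(h = 17, r = 83);


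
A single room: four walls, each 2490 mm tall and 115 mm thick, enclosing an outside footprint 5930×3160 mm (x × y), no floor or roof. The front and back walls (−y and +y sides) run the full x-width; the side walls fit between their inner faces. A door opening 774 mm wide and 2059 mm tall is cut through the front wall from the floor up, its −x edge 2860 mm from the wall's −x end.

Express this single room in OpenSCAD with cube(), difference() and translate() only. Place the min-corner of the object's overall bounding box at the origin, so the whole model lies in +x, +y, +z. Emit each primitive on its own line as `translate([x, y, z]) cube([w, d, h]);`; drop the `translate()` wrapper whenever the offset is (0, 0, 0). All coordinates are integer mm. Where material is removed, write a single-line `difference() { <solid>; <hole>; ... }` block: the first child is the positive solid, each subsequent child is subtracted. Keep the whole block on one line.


difference() { cube([5930, 115, 2490]); translate([2860, 0, 0]) cube([774, 115, 2059]); }
translate([0, 3045, 0]) cube([5930, 115, 2490]);
translate([0, 115, 0]) cube([115, 2930, 2490]);
translate([5815, 115, 0]) cube([115, 2930, 2490]);


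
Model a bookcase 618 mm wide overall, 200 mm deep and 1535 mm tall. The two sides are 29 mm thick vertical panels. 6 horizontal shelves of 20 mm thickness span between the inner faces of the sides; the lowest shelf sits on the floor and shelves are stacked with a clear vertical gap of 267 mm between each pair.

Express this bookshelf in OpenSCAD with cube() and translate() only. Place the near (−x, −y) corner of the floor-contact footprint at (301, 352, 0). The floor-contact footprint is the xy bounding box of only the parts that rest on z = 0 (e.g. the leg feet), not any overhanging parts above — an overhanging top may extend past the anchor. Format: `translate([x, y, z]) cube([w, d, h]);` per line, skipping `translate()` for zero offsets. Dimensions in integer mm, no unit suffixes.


translate([301, 352, 0]) cube([29, 200, 1535]);
translate([890, 352, 0]) cube([29, 200, 1535]);
translate([330, 352, 0]) cube([560, 200, 20]);
translate([330, 352, 287]) cube([560, 200, 20]);
translate([330, 352, 574]) cube([560, 200, 20]);
translate([330, 352, 861]) cube([560, 200, 20]);
translate([330, 352, 1148]) cube([560, 200, 20]);
translate([330, 352, 1435]) cube([560, 200, 20]);


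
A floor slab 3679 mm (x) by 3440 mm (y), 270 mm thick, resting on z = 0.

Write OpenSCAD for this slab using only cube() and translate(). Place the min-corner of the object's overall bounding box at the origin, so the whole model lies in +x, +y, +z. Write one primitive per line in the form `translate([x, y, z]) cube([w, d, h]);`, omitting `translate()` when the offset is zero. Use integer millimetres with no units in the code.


cube([3679, 3440, 270]);


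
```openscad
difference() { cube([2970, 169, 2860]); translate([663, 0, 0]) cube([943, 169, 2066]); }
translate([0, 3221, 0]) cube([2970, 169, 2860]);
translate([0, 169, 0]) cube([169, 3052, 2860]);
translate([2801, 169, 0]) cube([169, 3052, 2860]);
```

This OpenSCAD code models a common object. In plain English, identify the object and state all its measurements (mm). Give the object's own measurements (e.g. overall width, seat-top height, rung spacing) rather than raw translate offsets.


A single room: four walls, each 2860 mm tall and 169 mm thick, enclosing an outside footprint 2970×3390 mm (x × y), no floor or roof. The front and back walls (−y and +y sides) run the full x-width; the side walls fit between their inner faces. A door opening 943 mm wide and 2066 mm tall is cut through the front wall from the floor up, its −x edge 663 mm from the wall's −x end.
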